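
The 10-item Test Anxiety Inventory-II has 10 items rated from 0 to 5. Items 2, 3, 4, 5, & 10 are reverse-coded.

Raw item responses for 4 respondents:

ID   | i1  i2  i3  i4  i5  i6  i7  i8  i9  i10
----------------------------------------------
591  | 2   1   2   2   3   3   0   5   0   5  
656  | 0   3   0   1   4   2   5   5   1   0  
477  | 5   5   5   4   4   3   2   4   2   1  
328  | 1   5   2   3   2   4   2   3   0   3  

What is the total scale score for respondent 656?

30

Respondent 656 raw: 0, 3, 0, 1, 4, 2, 5, 5, 1, 0.
Reverse-coded (reversed = (0+5) − raw = 5 − raw):
  item 1: 0
  item 2: 5 − 3 = 2
  item 3: 5 − 0 = 5
  item 4: 5 − 1 = 4
  item 5: 5 − 4 = 1
  item 6: 2
  item 7: 5
  item 8: 5
  item 9: 1
  item 10: 5 − 0 = 5
Sum = 0 + 2 + 5 + 4 + 1 + 2 + 5 + 5 + 1 + 5 = 30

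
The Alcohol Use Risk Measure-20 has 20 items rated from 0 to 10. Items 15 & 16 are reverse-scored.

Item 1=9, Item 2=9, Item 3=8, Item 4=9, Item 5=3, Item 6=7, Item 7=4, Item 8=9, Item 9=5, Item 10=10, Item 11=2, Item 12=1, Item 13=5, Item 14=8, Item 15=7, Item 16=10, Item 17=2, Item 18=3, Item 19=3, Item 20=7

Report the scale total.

Reverse-coded items (reversed = (0+10) − raw = 10 − raw):
  item 15: 10 − 7 = 3
  item 16: 10 − 10 = 0
Scored responses: 9, 9, 8, 9, 3, 7, 4, 9, 5, 10, 2, 1, 5, 8, 3, 0, 2, 3, 3, 7
Total = 9 + 9 + 8 + 9 + 3 + 7 + 4 + 9 + 5 + 10 + 2 + 1 + 5 + 8 + 3 + 0 + 2 + 3 + 3 + 7 = 107

107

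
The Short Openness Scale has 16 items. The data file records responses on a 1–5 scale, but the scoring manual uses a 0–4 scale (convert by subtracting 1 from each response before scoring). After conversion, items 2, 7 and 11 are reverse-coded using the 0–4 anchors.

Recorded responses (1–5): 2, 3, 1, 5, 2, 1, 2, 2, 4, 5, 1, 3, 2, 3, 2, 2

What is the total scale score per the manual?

Convert to 0–4: 1, 2, 0, 4, 1, 0, 1, 1, 3, 4, 0, 2, 1, 2, 1, 1
Reverse-coded (reverse-coded value = 4 − response):
  item 2: 4 − 2 = 2
  item 7: 4 − 1 = 3
  item 11: 4 − 0 = 4
Scored: 1, 2, 0, 4, 1, 0, 3, 1, 3, 4, 4, 2, 1, 2, 1, 1
Total = 30

30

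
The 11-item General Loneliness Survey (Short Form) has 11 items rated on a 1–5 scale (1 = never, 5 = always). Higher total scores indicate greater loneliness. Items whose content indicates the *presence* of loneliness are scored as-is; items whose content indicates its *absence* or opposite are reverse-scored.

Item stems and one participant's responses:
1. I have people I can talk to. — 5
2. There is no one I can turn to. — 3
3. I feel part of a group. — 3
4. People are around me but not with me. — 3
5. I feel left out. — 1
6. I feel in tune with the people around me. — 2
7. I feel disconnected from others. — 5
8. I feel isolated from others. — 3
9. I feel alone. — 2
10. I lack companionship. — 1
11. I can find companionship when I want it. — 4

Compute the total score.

28

Items 1, 3, 6, 11 describe the absence/opposite of loneliness → reverse-score.
reverse-coded value = 6 − response.
  item 1: 6 − 5 = 1
  item 2: 3
  item 3: 6 − 3 = 3
  item 4: 3
  item 5: 1
  item 6: 6 − 2 = 4
  item 7: 5
  item 8: 3
  item 9: 2
  item 10: 1
  item 11: 6 − 4 = 2
Total = 1 + 3 + 3 + 3 + 1 + 4 + 5 + 3 + 2 + 1 + 2 = 28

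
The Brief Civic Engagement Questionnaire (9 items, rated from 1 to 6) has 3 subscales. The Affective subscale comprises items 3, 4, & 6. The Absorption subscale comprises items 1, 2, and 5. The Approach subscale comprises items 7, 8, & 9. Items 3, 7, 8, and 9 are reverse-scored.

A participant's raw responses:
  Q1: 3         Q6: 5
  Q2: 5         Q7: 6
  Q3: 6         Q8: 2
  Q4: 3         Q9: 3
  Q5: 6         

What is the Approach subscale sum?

10

Approach items: 7, 8, 9.
Of these, items 7, 8, and 9 are reverse-scored; reverse-coded value = 7 − response.
  item 7: 7 − 6 = 1
  item 8: 7 − 2 = 5
  item 9: 7 − 3 = 4
Sum = 1 + 5 + 4 = 10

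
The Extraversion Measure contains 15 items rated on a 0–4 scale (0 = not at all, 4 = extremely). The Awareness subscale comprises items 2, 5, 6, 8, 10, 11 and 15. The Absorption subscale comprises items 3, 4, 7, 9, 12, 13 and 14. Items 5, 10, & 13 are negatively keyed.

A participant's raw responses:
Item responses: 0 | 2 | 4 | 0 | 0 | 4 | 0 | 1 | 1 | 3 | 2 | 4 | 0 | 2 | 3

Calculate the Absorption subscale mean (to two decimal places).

Absorption items: 3, 4, 7, 9, 12, 13, 14.
Of these, item 13 is negatively keyed; on a 0–4 scale, reversed = 4 − raw.
  item 3: 4
  item 4: 0
  item 7: 0
  item 9: 1
  item 12: 4
  item 13: 4 − 0 = 4
  item 14: 2
Sum = 4 + 0 + 0 + 1 + 4 + 4 + 2 = 15
Mean = 15 / 7 = 2.14

2.14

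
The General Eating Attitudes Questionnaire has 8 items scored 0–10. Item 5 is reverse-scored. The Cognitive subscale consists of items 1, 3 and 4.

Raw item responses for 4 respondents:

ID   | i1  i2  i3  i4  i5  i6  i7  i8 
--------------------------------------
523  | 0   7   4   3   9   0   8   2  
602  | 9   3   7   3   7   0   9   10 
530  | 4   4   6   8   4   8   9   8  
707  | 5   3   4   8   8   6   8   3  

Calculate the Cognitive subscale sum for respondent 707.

17

Respondent 707 raw: 5, 3, 4, 8, 8, 6, 8, 3.
Cognitive items: 1, 3, 4.
Reverse-coded (on a 0–10 scale, reversed = 10 − raw):
  item 1: 5
  item 3: 4
  item 4: 8
Sum = 5 + 4 + 8 = 17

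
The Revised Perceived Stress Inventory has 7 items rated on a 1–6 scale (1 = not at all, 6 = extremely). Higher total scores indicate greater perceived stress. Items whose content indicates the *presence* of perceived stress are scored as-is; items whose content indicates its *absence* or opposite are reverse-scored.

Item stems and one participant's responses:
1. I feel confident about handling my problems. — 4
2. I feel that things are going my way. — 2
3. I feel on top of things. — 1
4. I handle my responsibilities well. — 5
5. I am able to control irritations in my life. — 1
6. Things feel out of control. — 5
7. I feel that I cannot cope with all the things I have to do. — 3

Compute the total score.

Items 1, 2, 3, 4, 5 describe the absence/opposite of perceived stress → reverse-score.
reverse-coded value = 7 − response.
  item 1: 7 − 4 = 3
  item 2: 7 − 2 = 5
  item 3: 7 − 1 = 6
  item 4: 7 − 5 = 2
  item 5: 7 − 1 = 6
  item 6: 5
  item 7: 3
Total = 3 + 5 + 6 + 2 + 6 + 5 + 3 = 30

30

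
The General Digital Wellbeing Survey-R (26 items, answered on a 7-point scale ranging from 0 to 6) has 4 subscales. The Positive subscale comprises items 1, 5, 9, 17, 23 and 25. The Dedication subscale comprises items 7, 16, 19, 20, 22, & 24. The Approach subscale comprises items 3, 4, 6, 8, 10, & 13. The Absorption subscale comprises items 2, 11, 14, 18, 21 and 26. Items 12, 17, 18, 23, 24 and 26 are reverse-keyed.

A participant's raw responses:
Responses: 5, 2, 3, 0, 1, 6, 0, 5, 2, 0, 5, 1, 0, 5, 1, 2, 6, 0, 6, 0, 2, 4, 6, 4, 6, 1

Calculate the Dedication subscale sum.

14

Dedication items: 7, 16, 19, 20, 22, 24.
Of these, item 24 is reverse-keyed; on a 0–6 scale, reversed = 6 − raw.
  item 7: 0
  item 16: 2
  item 19: 6
  item 20: 0
  item 22: 4
  item 24: 6 − 4 = 2
Sum = 0 + 2 + 6 + 0 + 4 + 2 = 14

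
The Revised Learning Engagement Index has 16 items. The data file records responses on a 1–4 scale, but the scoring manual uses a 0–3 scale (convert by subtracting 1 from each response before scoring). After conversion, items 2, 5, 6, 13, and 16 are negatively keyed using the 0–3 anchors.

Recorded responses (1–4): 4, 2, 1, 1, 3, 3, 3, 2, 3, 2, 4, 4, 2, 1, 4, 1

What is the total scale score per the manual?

27

Convert to 0–3: 3, 1, 0, 0, 2, 2, 2, 1, 2, 1, 3, 3, 1, 0, 3, 0
Reverse-coded (reverse-coded value = 3 − response):
  item 2: 3 − 1 = 2
  item 5: 3 − 2 = 1
  item 6: 3 − 2 = 1
  item 13: 3 − 1 = 2
  item 16: 3 − 0 = 3
Scored: 3, 2, 0, 0, 1, 1, 2, 1, 2, 1, 3, 3, 2, 0, 3, 3
Total = 27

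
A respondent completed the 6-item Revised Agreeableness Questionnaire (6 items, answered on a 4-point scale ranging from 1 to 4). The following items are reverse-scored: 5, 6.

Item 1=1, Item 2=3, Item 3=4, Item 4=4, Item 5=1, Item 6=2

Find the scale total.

19

Reverse-scored items use 5 − raw:
  item 5: 5 − 1 = 4
  item 6: 5 − 2 = 3
Scored responses: 1, 3, 4, 4, 4, 3
Total = 1 + 3 + 4 + 4 + 4 + 3 = 19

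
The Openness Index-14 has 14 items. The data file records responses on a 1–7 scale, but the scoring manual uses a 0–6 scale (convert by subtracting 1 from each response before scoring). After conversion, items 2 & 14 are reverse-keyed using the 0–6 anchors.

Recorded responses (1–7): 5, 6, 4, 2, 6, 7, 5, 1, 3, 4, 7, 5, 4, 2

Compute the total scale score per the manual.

47

Convert to 0–6: 4, 5, 3, 1, 5, 6, 4, 0, 2, 3, 6, 4, 3, 1
Reverse-coded (reverse-coded value = 6 − response):
  item 2: 6 − 5 = 1
  item 14: 6 − 1 = 5
Scored: 4, 1, 3, 1, 5, 6, 4, 0, 2, 3, 6, 4, 3, 5
Total = 47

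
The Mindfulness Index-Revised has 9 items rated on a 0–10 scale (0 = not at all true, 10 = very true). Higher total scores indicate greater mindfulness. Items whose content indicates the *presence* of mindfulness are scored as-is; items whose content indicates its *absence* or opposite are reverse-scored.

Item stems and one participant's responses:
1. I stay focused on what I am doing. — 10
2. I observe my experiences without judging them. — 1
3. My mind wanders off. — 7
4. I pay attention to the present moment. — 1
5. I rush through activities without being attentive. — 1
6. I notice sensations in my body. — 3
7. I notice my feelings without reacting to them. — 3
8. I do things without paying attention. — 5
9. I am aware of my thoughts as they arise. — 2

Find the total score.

Items 3, 5, 8 describe the absence/opposite of mindfulness → reverse-score.
on a 0–10 scale, reversed = 10 − raw.
  item 1: 10
  item 2: 1
  item 3: 10 − 7 = 3
  item 4: 1
  item 5: 10 − 1 = 9
  item 6: 3
  item 7: 3
  item 8: 10 − 5 = 5
  item 9: 2
Total = 10 + 1 + 3 + 1 + 9 + 3 + 3 + 5 + 2 = 37

37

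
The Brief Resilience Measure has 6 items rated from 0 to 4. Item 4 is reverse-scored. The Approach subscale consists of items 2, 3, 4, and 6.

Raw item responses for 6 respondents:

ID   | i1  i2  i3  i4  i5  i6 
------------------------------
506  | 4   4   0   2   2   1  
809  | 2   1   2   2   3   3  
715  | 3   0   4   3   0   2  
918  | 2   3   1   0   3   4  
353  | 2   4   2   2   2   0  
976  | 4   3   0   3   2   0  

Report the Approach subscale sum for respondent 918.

12

Respondent 918 raw: 2, 3, 1, 0, 3, 4.
Approach items: 2, 3, 4, 6.
Reverse-coded (reverse-coded value = 4 − response):
  item 2: 3
  item 3: 1
  item 4: 4 − 0 = 4
  item 6: 4
Sum = 3 + 1 + 4 + 4 = 12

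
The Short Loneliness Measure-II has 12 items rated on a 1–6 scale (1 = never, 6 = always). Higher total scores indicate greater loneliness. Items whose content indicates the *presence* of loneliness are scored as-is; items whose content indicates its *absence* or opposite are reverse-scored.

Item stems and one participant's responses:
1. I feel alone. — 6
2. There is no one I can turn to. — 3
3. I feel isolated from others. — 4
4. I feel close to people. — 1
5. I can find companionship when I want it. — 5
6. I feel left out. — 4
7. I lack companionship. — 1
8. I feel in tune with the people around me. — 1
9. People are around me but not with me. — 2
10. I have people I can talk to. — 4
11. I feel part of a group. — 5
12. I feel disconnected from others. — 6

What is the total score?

Items 4, 5, 8, 10, 11 describe the absence/opposite of loneliness → reverse-score.
on a 1–6 scale, reversed = 7 − raw.
  item 1: 6
  item 2: 3
  item 3: 4
  item 4: 7 − 1 = 6
  item 5: 7 − 5 = 2
  item 6: 4
  item 7: 1
  item 8: 7 − 1 = 6
  item 9: 2
  item 10: 7 − 4 = 3
  item 11: 7 − 5 = 2
  item 12: 6
Total = 6 + 3 + 4 + 6 + 2 + 4 + 1 + 6 + 2 + 3 + 2 + 6 = 45

45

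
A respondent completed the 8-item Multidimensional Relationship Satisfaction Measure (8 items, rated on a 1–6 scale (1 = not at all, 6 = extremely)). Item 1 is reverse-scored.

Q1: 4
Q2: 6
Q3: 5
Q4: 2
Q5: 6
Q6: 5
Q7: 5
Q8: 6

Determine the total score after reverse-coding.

Reversing item 1 with 7 − raw:
Total = (7−4) + 6 + 5 + 2 + 6 + 5 + 5 + 6
      = 3 + 6 + 5 + 2 + 6 + 5 + 5 + 6 = 38

38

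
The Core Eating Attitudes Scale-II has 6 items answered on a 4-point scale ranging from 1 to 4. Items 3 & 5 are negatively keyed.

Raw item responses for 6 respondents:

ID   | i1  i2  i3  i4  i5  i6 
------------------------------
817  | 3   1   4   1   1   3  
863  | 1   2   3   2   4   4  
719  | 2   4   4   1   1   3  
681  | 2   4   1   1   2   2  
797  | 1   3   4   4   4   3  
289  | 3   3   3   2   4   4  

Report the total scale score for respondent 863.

Respondent 863 raw: 1, 2, 3, 2, 4, 4.
Reverse-coded (reverse-coded value = 5 − response):
  item 1: 1
  item 2: 2
  item 3: 5 − 3 = 2
  item 4: 2
  item 5: 5 − 4 = 1
  item 6: 4
Sum = 1 + 2 + 2 + 2 + 1 + 4 = 12

12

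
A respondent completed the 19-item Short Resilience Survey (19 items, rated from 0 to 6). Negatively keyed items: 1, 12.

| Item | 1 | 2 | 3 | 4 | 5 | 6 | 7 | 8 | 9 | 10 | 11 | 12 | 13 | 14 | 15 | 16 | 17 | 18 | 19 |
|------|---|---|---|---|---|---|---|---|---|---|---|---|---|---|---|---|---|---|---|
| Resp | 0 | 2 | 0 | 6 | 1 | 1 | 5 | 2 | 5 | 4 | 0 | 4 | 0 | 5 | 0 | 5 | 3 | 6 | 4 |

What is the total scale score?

Raw sum = 53. Negatively keyed items: 1, 12; their raw sum = 4.
Each reversal replaces raw with 6 − raw, changing the total by 6 − 2·raw per item.
Total = 53 + 2·6 − 2·4 = 53 + 12 − 8 = 57

57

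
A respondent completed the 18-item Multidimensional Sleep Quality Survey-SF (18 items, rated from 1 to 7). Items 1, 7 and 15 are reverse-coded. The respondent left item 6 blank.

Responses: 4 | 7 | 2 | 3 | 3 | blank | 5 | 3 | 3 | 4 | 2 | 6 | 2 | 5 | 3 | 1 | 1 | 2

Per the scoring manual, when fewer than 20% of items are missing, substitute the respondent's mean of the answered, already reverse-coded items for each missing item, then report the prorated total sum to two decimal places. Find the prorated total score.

Reverse-coded (reverse-coded value = 8 − response):
  item 1: 8 − 4 = 4
  item 7: 8 − 5 = 3
  item 15: 8 − 3 = 5
Completed scored items (17 of 18): 4, 7, 2, 3, 3, 3, 3, 3, 4, 2, 6, 2, 5, 5, 1, 1, 2; sum = 56.
Person mean = 56 / 17 ≈ 3.2941
Prorated total = (56 / 17) × 18 = 59.29 (to 2 dp)

59.29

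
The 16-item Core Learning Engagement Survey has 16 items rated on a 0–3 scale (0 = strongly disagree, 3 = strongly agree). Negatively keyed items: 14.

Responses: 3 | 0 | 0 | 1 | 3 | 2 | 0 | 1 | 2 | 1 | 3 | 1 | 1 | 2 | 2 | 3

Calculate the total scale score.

24

Negatively keyed items use 3 − raw:
  item 14: 3 − 2 = 1
After reverse-coding: 3, 0, 0, 1, 3, 2, 0, 1, 2, 1, 3, 1, 1, 1, 2, 3
Total = 3 + 0 + 0 + 1 + 3 + 2 + 0 + 1 + 2 + 1 + 3 + 1 + 1 + 1 + 2 + 3 = 24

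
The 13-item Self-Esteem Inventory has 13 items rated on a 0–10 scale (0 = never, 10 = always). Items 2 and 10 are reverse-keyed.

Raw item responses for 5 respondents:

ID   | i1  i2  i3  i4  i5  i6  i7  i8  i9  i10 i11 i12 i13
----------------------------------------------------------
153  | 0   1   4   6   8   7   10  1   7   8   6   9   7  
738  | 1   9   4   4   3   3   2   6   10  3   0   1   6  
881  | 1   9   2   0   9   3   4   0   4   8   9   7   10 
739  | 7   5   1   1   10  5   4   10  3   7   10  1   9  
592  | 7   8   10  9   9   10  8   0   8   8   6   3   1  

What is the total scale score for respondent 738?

Respondent 738 raw: 1, 9, 4, 4, 3, 3, 2, 6, 10, 3, 0, 1, 6.
Reverse-coded (reverse-coded value = 10 − response):
  item 1: 1
  item 2: 10 − 9 = 1
  item 3: 4
  item 4: 4
  item 5: 3
  item 6: 3
  item 7: 2
  item 8: 6
  item 9: 10
  item 10: 10 − 3 = 7
  item 11: 0
  item 12: 1
  item 13: 6
Sum = 1 + 1 + 4 + 4 + 3 + 3 + 2 + 6 + 10 + 7 + 0 + 1 + 6 = 48

48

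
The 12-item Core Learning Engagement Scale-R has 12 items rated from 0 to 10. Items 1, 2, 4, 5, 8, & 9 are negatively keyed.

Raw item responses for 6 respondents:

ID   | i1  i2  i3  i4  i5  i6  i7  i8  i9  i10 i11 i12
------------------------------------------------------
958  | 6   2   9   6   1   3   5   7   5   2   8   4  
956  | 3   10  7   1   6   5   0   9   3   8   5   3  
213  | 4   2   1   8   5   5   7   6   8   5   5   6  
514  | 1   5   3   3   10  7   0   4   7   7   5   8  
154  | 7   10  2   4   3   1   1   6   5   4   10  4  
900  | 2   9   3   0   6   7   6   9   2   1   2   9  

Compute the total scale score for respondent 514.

Respondent 514 raw: 1, 5, 3, 3, 10, 7, 0, 4, 7, 7, 5, 8.
Reverse-coded (reversed = (0+10) − raw = 10 − raw):
  item 1: 10 − 1 = 9
  item 2: 10 − 5 = 5
  item 3: 3
  item 4: 10 − 3 = 7
  item 5: 10 − 10 = 0
  item 6: 7
  item 7: 0
  item 8: 10 − 4 = 6
  item 9: 10 − 7 = 3
  item 10: 7
  item 11: 5
  item 12: 8
Sum = 9 + 5 + 3 + 7 + 0 + 7 + 0 + 6 + 3 + 7 + 5 + 8 = 60

60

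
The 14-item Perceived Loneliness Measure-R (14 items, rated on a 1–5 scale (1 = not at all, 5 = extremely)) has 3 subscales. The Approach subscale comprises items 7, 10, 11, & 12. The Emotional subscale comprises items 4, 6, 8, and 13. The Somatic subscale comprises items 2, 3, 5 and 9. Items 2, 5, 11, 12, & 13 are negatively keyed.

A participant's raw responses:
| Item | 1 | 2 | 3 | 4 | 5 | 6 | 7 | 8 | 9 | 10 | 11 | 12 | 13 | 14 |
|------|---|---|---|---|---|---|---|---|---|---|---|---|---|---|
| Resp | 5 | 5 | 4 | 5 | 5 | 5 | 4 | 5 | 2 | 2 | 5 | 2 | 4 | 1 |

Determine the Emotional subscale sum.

17

Emotional items: 4, 6, 8, 13.
Of these, item 13 is negatively keyed; reversed = (1+5) − raw = 6 − raw.
  item 4: 5
  item 6: 5
  item 8: 5
  item 13: 6 − 4 = 2
Sum = 5 + 5 + 5 + 2 = 17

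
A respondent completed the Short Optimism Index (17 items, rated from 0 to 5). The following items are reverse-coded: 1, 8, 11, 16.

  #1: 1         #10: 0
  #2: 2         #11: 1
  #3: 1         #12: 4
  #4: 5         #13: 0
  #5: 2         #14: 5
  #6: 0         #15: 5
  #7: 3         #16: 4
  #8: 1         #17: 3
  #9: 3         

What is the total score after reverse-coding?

46

Apply reverse scoring (reverse-coded value = 5 − response):
  item 1: 5 − 1 = 4
  item 8: 5 − 1 = 4
  item 11: 5 − 1 = 4
  item 16: 5 − 4 = 1
Scored items: 4, 2, 1, 5, 2, 0, 3, 4, 3, 0, 4, 4, 0, 5, 5, 1, 3
Total = 4 + 2 + 1 + 5 + 2 + 0 + 3 + 4 + 3 + 0 + 4 + 4 + 0 + 5 + 5 + 1 + 3 = 46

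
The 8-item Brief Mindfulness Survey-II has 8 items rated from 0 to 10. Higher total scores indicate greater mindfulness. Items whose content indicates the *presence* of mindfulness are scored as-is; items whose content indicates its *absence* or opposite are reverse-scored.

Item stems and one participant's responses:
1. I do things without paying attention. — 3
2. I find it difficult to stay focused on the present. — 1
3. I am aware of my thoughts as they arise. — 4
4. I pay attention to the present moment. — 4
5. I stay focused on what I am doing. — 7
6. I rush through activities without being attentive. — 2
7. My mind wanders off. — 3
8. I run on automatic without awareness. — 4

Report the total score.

52

Items 1, 2, 6, 7, 8 describe the absence/opposite of mindfulness → reverse-score.
reversed = (0+10) − raw = 10 − raw.
  item 1: 10 − 3 = 7
  item 2: 10 − 1 = 9
  item 3: 4
  item 4: 4
  item 5: 7
  item 6: 10 − 2 = 8
  item 7: 10 − 3 = 7
  item 8: 10 − 4 = 6
Total = 7 + 9 + 4 + 4 + 7 + 8 + 7 + 6 = 52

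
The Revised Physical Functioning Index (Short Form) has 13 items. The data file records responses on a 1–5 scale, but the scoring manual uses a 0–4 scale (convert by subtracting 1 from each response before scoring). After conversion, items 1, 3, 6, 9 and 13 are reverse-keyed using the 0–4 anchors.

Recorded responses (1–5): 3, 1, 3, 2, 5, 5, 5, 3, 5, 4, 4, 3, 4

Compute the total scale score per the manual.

Convert to 0–4: 2, 0, 2, 1, 4, 4, 4, 2, 4, 3, 3, 2, 3
Reverse-coded (reversed = (0+4) − raw = 4 − raw):
  item 1: 4 − 2 = 2
  item 3: 4 − 2 = 2
  item 6: 4 − 4 = 0
  item 9: 4 − 4 = 0
  item 13: 4 − 3 = 1
Scored: 2, 0, 2, 1, 4, 0, 4, 2, 0, 3, 3, 2, 1
Total = 24

24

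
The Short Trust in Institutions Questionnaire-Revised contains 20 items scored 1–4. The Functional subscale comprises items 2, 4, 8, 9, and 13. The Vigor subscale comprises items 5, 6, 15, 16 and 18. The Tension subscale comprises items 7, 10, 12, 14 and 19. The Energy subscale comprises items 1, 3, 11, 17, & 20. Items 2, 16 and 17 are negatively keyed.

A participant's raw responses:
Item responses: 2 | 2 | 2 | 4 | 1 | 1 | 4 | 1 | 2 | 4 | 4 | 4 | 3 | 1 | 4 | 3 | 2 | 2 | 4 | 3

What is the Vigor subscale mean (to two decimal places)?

2.00

Vigor items: 5, 6, 15, 16, 18.
Of these, item 16 is negatively keyed; reversed = (1+4) − raw = 5 − raw.
  item 5: 1
  item 6: 1
  item 15: 4
  item 16: 5 − 3 = 2
  item 18: 2
Sum = 1 + 1 + 4 + 2 + 2 = 10
Mean = 10 / 5 = 2.00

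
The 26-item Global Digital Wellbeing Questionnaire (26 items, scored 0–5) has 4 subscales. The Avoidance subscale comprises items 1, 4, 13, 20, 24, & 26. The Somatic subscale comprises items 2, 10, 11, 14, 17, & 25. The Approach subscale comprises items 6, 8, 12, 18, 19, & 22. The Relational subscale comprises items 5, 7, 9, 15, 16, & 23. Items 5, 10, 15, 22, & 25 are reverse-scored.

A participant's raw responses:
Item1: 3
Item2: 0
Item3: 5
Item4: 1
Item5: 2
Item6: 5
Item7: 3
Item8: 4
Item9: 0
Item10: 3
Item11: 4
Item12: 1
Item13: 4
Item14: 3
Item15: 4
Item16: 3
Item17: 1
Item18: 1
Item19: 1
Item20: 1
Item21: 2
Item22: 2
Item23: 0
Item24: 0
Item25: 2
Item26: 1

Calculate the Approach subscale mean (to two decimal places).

Approach items: 6, 8, 12, 18, 19, 22.
Of these, item 22 is reverse-scored; reverse-coded value = 5 − response.
  item 6: 5
  item 8: 4
  item 12: 1
  item 18: 1
  item 19: 1
  item 22: 5 − 2 = 3
Sum = 5 + 4 + 1 + 1 + 1 + 3 = 15
Mean = 15 / 6 = 2.50

2.50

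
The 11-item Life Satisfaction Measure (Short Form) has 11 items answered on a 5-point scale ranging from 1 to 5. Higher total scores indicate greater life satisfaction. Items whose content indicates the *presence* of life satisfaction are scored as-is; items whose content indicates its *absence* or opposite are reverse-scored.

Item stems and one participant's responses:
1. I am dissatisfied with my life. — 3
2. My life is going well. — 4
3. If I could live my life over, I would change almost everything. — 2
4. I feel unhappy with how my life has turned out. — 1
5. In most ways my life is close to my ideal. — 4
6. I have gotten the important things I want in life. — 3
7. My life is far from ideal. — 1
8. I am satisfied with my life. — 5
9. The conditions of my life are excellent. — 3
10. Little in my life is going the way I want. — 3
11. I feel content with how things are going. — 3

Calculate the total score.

42

Items 1, 3, 4, 7, 10 describe the absence/opposite of life satisfaction → reverse-score.
reversed = (1+5) − raw = 6 − raw.
  item 1: 6 − 3 = 3
  item 2: 4
  item 3: 6 − 2 = 4
  item 4: 6 − 1 = 5
  item 5: 4
  item 6: 3
  item 7: 6 − 1 = 5
  item 8: 5
  item 9: 3
  item 10: 6 − 3 = 3
  item 11: 3
Total = 3 + 4 + 4 + 5 + 4 + 3 + 5 + 5 + 3 + 3 + 3 = 42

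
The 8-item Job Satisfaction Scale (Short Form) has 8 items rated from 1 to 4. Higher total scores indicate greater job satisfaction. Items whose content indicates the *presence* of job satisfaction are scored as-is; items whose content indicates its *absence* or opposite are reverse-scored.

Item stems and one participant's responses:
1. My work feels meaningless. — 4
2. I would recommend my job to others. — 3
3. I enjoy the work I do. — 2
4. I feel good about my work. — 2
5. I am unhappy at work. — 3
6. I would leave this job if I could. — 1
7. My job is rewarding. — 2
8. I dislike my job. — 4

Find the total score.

Items 1, 5, 6, 8 describe the absence/opposite of job satisfaction → reverse-score.
reversed = (1+4) − raw = 5 − raw.
  item 1: 5 − 4 = 1
  item 2: 3
  item 3: 2
  item 4: 2
  item 5: 5 − 3 = 2
  item 6: 5 − 1 = 4
  item 7: 2
  item 8: 5 − 4 = 1
Total = 1 + 3 + 2 + 2 + 2 + 4 + 2 + 1 = 17

17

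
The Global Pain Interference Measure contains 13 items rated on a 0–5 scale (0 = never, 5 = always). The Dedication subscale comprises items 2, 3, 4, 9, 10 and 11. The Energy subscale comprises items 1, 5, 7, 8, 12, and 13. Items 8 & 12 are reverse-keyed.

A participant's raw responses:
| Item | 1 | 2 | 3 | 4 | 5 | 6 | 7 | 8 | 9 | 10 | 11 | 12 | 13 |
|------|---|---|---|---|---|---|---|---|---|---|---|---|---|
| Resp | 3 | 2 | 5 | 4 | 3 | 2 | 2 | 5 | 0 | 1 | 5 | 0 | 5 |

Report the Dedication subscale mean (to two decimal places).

Dedication items: 2, 3, 4, 9, 10, 11.
  item 2: 2
  item 3: 5
  item 4: 4
  item 9: 0
  item 10: 1
  item 11: 5
Sum = 2 + 5 + 4 + 0 + 1 + 5 = 17
Mean = 17 / 6 = 2.83

2.83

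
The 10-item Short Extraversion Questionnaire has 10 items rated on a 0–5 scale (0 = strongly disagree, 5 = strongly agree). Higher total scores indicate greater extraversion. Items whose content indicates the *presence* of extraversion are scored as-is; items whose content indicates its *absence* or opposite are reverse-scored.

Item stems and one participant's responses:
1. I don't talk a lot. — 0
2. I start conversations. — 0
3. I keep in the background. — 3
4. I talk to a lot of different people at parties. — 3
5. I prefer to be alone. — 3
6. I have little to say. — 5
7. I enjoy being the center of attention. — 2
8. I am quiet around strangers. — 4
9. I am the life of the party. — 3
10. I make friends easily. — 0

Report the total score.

18

Items 1, 3, 5, 6, 8 describe the absence/opposite of extraversion → reverse-score.
on a 0–5 scale, reversed = 5 − raw.
  item 1: 5 − 0 = 5
  item 2: 0
  item 3: 5 − 3 = 2
  item 4: 3
  item 5: 5 − 3 = 2
  item 6: 5 − 5 = 0
  item 7: 2
  item 8: 5 − 4 = 1
  item 9: 3
  item 10: 0
Total = 5 + 0 + 2 + 3 + 2 + 0 + 2 + 1 + 3 + 0 = 18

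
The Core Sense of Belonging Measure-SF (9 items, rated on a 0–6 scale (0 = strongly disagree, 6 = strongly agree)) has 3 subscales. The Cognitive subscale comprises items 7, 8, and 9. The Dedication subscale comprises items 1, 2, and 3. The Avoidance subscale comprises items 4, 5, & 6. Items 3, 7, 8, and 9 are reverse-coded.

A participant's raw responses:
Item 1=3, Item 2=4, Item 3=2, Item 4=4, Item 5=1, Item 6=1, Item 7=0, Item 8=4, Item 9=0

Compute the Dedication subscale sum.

11

Dedication items: 1, 2, 3.
Of these, item 3 is reverse-coded; reverse-coded value = 6 − response.
  item 1: 3
  item 2: 4
  item 3: 6 − 2 = 4
Sum = 3 + 4 + 4 = 11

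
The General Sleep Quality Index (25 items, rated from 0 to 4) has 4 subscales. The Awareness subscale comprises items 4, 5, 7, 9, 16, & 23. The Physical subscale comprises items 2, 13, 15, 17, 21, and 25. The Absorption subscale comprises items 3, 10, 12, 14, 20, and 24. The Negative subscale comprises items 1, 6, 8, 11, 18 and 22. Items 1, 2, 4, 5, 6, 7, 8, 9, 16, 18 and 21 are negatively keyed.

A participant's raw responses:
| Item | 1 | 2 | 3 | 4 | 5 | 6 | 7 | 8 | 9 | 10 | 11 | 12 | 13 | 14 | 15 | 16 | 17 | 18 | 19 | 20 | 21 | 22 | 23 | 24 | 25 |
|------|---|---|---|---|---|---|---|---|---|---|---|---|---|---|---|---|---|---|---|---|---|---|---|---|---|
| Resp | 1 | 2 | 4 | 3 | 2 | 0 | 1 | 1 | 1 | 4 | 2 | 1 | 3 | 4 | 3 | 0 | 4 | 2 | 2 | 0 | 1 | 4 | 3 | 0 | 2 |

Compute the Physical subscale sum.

Physical items: 2, 13, 15, 17, 21, 25.
Of these, items 2 and 21 are negatively keyed; reverse-coded value = 4 − response.
  item 2: 4 − 2 = 2
  item 13: 3
  item 15: 3
  item 17: 4
  item 21: 4 − 1 = 3
  item 25: 2
Sum = 2 + 3 + 3 + 4 + 3 + 2 = 17

17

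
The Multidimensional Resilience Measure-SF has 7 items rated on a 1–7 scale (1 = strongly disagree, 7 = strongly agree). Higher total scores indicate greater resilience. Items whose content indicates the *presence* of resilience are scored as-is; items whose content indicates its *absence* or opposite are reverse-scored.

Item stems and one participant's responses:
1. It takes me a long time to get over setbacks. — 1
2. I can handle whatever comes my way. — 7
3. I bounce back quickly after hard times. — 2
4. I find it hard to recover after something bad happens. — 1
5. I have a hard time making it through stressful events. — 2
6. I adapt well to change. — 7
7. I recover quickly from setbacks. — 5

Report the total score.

41

Items 1, 4, 5 describe the absence/opposite of resilience → reverse-score.
reversed = (1+7) − raw = 8 − raw.
  item 1: 8 − 1 = 7
  item 2: 7
  item 3: 2
  item 4: 8 − 1 = 7
  item 5: 8 − 2 = 6
  item 6: 7
  item 7: 5
Total = 7 + 7 + 2 + 7 + 6 + 7 + 5 = 41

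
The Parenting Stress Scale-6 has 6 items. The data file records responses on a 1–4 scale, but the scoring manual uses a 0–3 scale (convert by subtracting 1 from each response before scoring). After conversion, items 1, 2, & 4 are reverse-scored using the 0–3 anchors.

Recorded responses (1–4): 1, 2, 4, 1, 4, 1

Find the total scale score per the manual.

14

Convert to 0–3: 0, 1, 3, 0, 3, 0
Reverse-coded (reversed = (0+3) − raw = 3 − raw):
  item 1: 3 − 0 = 3
  item 2: 3 − 1 = 2
  item 4: 3 − 0 = 3
Scored: 3, 2, 3, 3, 3, 0
Total = 14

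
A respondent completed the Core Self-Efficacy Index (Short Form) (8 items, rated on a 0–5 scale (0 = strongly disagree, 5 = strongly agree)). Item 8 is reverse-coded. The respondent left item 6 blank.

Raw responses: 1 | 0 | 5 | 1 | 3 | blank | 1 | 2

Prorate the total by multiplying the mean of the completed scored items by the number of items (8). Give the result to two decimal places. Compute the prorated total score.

Reverse-coded (reversed = (0+5) − raw = 5 − raw):
  item 8: 5 − 2 = 3
Completed scored items (7 of 8): 1, 0, 5, 1, 3, 1, 3; sum = 14.
Person mean = 14 / 7 ≈ 2.0000
Prorated total = (14 / 7) × 8 = 16.00 (to 2 dp)

16.00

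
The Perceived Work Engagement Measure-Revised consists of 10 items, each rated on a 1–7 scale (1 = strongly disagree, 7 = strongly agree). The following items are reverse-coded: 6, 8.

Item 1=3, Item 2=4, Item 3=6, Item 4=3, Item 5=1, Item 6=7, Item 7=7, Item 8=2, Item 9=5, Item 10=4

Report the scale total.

40

Apply reverse scoring (on a 1–7 scale, reversed = 8 − raw):
  item 6: 8 − 7 = 1
  item 8: 8 − 2 = 6
Scored items: 3, 4, 6, 3, 1, 1, 7, 6, 5, 4
Total = 3 + 4 + 6 + 3 + 1 + 1 + 7 + 6 + 5 + 4 = 40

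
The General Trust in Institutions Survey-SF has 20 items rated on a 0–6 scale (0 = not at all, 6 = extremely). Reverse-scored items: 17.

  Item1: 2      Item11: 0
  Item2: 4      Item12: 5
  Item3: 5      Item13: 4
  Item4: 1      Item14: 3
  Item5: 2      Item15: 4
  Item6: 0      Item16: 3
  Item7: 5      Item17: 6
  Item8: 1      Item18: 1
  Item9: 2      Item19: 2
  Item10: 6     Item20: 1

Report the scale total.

Apply reverse scoring (reversed = (0+6) − raw = 6 − raw):
  item 17: 6 − 6 = 0
Scored items: 2, 4, 5, 1, 2, 0, 5, 1, 2, 6, 0, 5, 4, 3, 4, 3, 0, 1, 2, 1
Total = 2 + 4 + 5 + 1 + 2 + 0 + 5 + 1 + 2 + 6 + 0 + 5 + 4 + 3 + 4 + 3 + 0 + 1 + 2 + 1 = 51

51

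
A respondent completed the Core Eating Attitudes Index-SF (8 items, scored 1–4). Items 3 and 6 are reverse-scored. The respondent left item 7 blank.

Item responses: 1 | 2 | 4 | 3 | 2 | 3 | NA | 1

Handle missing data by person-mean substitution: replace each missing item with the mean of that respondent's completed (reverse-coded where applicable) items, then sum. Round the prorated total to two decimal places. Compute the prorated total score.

13.71

Reverse-coded (on a 1–4 scale, reversed = 5 − raw):
  item 3: 5 − 4 = 1
  item 6: 5 − 3 = 2
Completed scored items (7 of 8): 1, 2, 1, 3, 2, 2, 1; sum = 12.
Person mean = 12 / 7 ≈ 1.7143
Prorated total = (12 / 7) × 8 = 13.71 (to 2 dp)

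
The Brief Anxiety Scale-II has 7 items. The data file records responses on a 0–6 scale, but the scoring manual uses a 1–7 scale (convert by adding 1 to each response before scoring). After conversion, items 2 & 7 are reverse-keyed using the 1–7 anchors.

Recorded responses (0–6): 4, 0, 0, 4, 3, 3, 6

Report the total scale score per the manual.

27

Convert to 1–7: 5, 1, 1, 5, 4, 4, 7
Reverse-coded (reversed = (1+7) − raw = 8 − raw):
  item 2: 8 − 1 = 7
  item 7: 8 − 7 = 1
Scored: 5, 7, 1, 5, 4, 4, 1
Total = 27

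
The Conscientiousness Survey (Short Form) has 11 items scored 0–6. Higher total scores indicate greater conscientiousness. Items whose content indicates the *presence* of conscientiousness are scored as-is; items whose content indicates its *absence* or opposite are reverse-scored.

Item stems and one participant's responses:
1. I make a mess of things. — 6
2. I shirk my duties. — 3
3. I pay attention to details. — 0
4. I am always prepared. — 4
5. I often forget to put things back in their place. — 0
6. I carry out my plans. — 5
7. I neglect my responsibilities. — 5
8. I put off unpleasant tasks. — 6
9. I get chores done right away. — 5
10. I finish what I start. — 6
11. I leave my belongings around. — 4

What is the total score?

Items 1, 2, 5, 7, 8, 11 describe the absence/opposite of conscientiousness → reverse-score.
reversed = (0+6) − raw = 6 − raw.
  item 1: 6 − 6 = 0
  item 2: 6 − 3 = 3
  item 3: 0
  item 4: 4
  item 5: 6 − 0 = 6
  item 6: 5
  item 7: 6 − 5 = 1
  item 8: 6 − 6 = 0
  item 9: 5
  item 10: 6
  item 11: 6 − 4 = 2
Total = 0 + 3 + 0 + 4 + 6 + 5 + 1 + 0 + 5 + 6 + 2 = 32

32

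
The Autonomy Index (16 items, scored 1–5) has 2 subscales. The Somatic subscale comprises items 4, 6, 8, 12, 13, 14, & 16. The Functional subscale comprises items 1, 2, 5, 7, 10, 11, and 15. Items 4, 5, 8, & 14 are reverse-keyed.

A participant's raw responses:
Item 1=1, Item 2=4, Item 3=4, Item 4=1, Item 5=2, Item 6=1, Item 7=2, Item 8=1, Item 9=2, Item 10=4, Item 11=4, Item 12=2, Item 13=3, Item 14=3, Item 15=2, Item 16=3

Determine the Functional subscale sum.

21

Functional items: 1, 2, 5, 7, 10, 11, 15.
Of these, item 5 is reverse-keyed; reverse-coded value = 6 − response.
  item 1: 1
  item 2: 4
  item 5: 6 − 2 = 4
  item 7: 2
  item 10: 4
  item 11: 4
  item 15: 2
Sum = 1 + 4 + 4 + 2 + 4 + 4 + 2 = 21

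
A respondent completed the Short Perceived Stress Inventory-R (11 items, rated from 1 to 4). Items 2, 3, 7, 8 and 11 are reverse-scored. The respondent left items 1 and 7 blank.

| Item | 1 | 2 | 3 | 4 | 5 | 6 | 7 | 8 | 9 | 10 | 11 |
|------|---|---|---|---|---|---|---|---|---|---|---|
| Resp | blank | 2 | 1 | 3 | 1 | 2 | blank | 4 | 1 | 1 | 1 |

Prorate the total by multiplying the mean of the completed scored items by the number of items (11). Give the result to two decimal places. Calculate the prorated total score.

24.44

Reverse-coded (reversed = (1+4) − raw = 5 − raw):
  item 2: 5 − 2 = 3
  item 3: 5 − 1 = 4
  item 8: 5 − 4 = 1
  item 11: 5 − 1 = 4
Completed scored items (9 of 11): 3, 4, 3, 1, 2, 1, 1, 1, 4; sum = 20.
Person mean = 20 / 9 ≈ 2.2222
Prorated total = (20 / 9) × 11 = 24.44 (to 2 dp)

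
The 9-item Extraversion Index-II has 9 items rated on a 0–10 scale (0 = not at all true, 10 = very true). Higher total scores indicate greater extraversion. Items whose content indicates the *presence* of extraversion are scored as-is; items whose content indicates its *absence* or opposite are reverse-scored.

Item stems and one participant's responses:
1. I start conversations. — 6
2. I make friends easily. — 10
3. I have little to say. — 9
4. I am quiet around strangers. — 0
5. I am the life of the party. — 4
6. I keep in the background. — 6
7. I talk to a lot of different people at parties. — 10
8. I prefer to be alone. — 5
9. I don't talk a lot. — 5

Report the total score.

Items 3, 4, 6, 8, 9 describe the absence/opposite of extraversion → reverse-score.
reversed = (0+10) − raw = 10 − raw.
  item 1: 6
  item 2: 10
  item 3: 10 − 9 = 1
  item 4: 10 − 0 = 10
  item 5: 4
  item 6: 10 − 6 = 4
  item 7: 10
  item 8: 10 − 5 = 5
  item 9: 10 − 5 = 5
Total = 6 + 10 + 1 + 10 + 4 + 4 + 10 + 5 + 5 = 55

55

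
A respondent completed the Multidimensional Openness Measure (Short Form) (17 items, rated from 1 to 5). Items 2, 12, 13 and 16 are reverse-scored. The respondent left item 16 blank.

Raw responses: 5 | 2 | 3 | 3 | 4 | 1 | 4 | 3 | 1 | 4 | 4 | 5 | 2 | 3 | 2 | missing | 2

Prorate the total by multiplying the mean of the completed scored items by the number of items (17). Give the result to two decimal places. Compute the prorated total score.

51.00

Reverse-coded (reverse-coded value = 6 − response):
  item 2: 6 − 2 = 4
  item 12: 6 − 5 = 1
  item 13: 6 − 2 = 4
Completed scored items (16 of 17): 5, 4, 3, 3, 4, 1, 4, 3, 1, 4, 4, 1, 4, 3, 2, 2; sum = 48.
Person mean = 48 / 16 ≈ 3.0000
Prorated total = (48 / 16) × 17 = 51.00 (to 2 dp)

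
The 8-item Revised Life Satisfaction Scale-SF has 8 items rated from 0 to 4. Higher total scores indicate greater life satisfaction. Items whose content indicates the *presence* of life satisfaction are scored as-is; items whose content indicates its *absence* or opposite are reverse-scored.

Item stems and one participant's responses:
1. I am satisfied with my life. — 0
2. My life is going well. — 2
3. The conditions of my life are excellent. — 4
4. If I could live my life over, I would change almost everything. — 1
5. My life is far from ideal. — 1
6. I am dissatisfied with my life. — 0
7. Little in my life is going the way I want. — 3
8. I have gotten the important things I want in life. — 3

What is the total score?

Items 4, 5, 6, 7 describe the absence/opposite of life satisfaction → reverse-score.
reverse-coded value = 4 − response.
  item 1: 0
  item 2: 2
  item 3: 4
  item 4: 4 − 1 = 3
  item 5: 4 − 1 = 3
  item 6: 4 − 0 = 4
  item 7: 4 − 3 = 1
  item 8: 3
Total = 0 + 2 + 4 + 3 + 3 + 4 + 1 + 3 = 20

20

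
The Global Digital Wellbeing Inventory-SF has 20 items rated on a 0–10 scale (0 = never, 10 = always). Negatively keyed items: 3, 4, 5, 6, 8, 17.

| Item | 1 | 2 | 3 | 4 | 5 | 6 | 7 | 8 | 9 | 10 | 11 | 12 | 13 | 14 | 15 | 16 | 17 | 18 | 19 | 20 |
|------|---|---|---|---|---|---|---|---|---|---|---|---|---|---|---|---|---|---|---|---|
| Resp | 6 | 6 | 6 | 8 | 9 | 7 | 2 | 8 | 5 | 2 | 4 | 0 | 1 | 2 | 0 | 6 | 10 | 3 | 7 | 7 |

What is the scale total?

Raw sum = 99. Negatively keyed items: 3, 4, 5, 6, 8, 17; their raw sum = 48.
Each reversal replaces raw with 10 − raw, changing the total by 10 − 2·raw per item.
Total = 99 + 6·10 − 2·48 = 99 + 60 − 96 = 63

63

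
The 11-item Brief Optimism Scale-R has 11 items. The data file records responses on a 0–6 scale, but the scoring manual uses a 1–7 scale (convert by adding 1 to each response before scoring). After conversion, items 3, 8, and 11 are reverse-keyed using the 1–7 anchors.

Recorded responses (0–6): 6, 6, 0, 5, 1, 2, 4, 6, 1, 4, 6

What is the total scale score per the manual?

Convert to 1–7: 7, 7, 1, 6, 2, 3, 5, 7, 2, 5, 7
Reverse-coded (on a 1–7 scale, reversed = 8 − raw):
  item 3: 8 − 1 = 7
  item 8: 8 − 7 = 1
  item 11: 8 − 7 = 1
Scored: 7, 7, 7, 6, 2, 3, 5, 1, 2, 5, 1
Total = 46

46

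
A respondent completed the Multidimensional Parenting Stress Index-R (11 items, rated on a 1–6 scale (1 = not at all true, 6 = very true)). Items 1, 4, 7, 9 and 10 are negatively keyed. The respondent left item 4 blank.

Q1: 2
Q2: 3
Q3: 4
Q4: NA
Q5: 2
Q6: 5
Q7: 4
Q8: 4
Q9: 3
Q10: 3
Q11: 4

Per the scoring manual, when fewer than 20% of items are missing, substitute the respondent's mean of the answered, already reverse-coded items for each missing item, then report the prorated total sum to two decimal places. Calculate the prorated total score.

Reverse-coded (reverse-coded value = 7 − response):
  item 1: 7 − 2 = 5
  item 7: 7 − 4 = 3
  item 9: 7 − 3 = 4
  item 10: 7 − 3 = 4
Completed scored items (10 of 11): 5, 3, 4, 2, 5, 3, 4, 4, 4, 4; sum = 38.
Person mean = 38 / 10 ≈ 3.8000
Prorated total = (38 / 10) × 11 = 41.80 (to 2 dp)

41.80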